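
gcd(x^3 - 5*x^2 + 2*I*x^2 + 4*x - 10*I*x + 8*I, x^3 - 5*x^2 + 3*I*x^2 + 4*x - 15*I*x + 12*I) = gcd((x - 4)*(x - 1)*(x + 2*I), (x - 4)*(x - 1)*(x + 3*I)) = x^2 - 5*x + 4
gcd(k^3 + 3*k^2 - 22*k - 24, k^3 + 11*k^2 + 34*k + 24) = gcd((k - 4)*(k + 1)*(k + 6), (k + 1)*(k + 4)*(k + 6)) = k^2 + 7*k + 6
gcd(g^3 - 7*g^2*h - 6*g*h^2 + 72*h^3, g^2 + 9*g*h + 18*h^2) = g + 3*h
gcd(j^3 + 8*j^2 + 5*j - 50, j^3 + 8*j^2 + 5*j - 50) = j^3 + 8*j^2 + 5*j - 50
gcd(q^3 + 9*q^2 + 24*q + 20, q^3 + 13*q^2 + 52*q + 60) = q^2 + 7*q + 10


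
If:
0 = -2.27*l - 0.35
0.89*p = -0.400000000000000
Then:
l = -0.15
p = -0.45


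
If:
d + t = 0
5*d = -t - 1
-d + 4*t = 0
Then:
No Solution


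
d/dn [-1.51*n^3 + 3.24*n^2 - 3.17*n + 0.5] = -4.53*n^2 + 6.48*n - 3.17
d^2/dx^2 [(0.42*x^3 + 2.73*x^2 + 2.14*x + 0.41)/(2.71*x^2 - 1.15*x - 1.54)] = (2.8421709430404e-14*x^4 + 53.065394*x^3 + 90.889698*x^2 + 51.896298*x + 9.875694)/(19.902511*x^6 - 25.337145*x^5 - 23.177817*x^4 + 27.275585*x^3 + 13.171158*x^2 - 8.18202*x - 3.652264)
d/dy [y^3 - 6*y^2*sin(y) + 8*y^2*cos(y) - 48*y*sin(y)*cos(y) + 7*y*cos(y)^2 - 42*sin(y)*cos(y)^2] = -8*y^2*sin(y) - 6*y^2*cos(y) + 3*y^2 - 12*y*sin(y) - 7*y*sin(2*y) + 16*y*cos(y) - 48*y*cos(2*y) - 24*sin(2*y) - 21*cos(y)/2 + 7*cos(2*y)/2 - 63*cos(3*y)/2 + 7/2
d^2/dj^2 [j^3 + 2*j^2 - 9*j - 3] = 6*j + 4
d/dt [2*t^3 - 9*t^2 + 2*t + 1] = 6*t^2 - 18*t + 2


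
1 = 1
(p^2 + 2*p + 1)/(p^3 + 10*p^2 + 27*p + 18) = (p + 1)/(p^2 + 9*p + 18)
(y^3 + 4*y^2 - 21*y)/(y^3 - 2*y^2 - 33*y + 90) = y*(y + 7)/(y^2 + y - 30)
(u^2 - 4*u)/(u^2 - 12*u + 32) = u/(u - 8)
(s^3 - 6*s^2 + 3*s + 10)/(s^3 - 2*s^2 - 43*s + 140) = (s^2 - s - 2)/(s^2 + 3*s - 28)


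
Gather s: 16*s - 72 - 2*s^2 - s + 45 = -2*s^2 + 15*s - 27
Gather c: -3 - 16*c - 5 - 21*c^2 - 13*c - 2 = -21*c^2 - 29*c - 10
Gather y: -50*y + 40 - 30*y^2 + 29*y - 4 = -30*y^2 - 21*y + 36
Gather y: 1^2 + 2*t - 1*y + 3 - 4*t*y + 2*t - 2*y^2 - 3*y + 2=4*t - 2*y^2 + y*(-4*t - 4) + 6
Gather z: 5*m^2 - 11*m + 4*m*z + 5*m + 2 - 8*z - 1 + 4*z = 5*m^2 - 6*m + z*(4*m - 4) + 1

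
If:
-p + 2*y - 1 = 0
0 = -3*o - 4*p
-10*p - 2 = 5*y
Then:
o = 12/25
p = -9/25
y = 8/25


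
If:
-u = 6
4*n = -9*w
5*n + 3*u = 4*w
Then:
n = 162/61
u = -6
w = -72/61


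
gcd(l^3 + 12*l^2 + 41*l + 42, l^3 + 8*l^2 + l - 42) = l^2 + 10*l + 21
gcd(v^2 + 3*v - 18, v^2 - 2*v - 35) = 1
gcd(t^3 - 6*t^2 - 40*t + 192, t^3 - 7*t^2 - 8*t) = t - 8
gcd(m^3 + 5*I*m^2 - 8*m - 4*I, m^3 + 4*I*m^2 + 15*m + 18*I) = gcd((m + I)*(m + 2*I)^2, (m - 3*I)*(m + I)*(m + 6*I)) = m + I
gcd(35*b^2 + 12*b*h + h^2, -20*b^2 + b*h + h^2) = 5*b + h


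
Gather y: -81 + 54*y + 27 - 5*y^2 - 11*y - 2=-5*y^2 + 43*y - 56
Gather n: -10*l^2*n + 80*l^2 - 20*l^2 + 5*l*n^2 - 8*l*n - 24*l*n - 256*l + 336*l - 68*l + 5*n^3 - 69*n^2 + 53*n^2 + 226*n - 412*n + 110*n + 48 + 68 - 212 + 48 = 60*l^2 + 12*l + 5*n^3 + n^2*(5*l - 16) + n*(-10*l^2 - 32*l - 76) - 48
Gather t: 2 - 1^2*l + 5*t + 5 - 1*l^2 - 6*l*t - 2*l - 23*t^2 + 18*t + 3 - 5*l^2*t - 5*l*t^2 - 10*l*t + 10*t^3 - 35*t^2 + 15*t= -l^2 - 3*l + 10*t^3 + t^2*(-5*l - 58) + t*(-5*l^2 - 16*l + 38) + 10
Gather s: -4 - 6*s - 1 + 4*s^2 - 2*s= 4*s^2 - 8*s - 5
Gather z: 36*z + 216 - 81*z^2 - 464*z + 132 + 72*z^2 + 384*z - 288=-9*z^2 - 44*z + 60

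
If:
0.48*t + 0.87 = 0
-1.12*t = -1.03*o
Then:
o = -1.97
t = -1.81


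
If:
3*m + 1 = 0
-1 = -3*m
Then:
No Solution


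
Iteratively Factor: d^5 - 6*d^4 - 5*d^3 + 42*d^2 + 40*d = (d + 2)*(d^4 - 8*d^3 + 11*d^2 + 20*d) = (d - 4)*(d + 2)*(d^3 - 4*d^2 - 5*d) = (d - 4)*(d + 1)*(d + 2)*(d^2 - 5*d) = (d - 5)*(d - 4)*(d + 1)*(d + 2)*(d)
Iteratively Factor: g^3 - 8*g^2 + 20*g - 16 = (g - 4)*(g^2 - 4*g + 4) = (g - 4)*(g - 2)*(g - 2)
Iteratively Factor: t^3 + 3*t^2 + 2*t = (t + 1)*(t^2 + 2*t) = (t + 1)*(t + 2)*(t)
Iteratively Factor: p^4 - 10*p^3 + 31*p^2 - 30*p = (p - 5)*(p^3 - 5*p^2 + 6*p) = (p - 5)*(p - 2)*(p^2 - 3*p) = p*(p - 5)*(p - 2)*(p - 3)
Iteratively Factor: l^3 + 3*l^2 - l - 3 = (l - 1)*(l^2 + 4*l + 3) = (l - 1)*(l + 3)*(l + 1)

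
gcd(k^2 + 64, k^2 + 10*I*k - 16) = k + 8*I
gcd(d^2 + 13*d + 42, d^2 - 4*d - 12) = 1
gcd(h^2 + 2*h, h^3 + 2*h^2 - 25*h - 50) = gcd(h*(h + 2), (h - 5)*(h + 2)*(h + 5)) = h + 2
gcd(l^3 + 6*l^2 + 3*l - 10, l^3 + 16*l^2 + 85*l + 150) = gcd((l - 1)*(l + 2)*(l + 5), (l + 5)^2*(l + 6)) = l + 5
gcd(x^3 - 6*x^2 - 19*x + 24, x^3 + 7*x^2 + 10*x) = 1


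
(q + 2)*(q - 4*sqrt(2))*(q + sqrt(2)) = q^3 - 3*sqrt(2)*q^2 + 2*q^2 - 6*sqrt(2)*q - 8*q - 16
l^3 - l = l*(l - 1)*(l + 1)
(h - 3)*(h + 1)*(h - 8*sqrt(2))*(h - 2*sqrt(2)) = h^4 - 10*sqrt(2)*h^3 - 2*h^3 + 20*sqrt(2)*h^2 + 29*h^2 - 64*h + 30*sqrt(2)*h - 96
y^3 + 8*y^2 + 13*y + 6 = (y + 1)^2*(y + 6)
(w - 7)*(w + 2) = w^2 - 5*w - 14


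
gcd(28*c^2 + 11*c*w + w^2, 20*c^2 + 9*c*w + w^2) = 4*c + w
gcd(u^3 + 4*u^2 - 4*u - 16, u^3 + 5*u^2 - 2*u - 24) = u^2 + 2*u - 8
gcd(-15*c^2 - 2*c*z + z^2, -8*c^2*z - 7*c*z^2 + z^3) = 1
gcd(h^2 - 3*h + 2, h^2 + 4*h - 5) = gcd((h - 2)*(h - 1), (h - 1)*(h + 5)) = h - 1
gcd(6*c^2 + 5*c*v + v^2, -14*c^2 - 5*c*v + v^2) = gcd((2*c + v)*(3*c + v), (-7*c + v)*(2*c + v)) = 2*c + v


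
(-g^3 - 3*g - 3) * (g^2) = -g^5 - 3*g^3 - 3*g^2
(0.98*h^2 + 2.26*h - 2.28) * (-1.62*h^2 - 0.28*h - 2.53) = -1.5876*h^4 - 3.9356*h^3 + 0.5814*h^2 - 5.0794*h + 5.7684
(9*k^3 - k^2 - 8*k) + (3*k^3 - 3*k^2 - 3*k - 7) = 12*k^3 - 4*k^2 - 11*k - 7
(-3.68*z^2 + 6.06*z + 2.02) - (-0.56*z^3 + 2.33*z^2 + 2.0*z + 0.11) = 0.56*z^3 - 6.01*z^2 + 4.06*z + 1.91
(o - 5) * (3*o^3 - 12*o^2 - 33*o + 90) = 3*o^4 - 27*o^3 + 27*o^2 + 255*o - 450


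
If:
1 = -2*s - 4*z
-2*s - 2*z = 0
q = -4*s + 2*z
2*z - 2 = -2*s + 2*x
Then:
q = -3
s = 1/2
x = -1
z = -1/2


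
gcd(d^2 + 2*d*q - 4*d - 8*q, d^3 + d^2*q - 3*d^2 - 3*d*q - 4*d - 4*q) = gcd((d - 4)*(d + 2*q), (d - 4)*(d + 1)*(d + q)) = d - 4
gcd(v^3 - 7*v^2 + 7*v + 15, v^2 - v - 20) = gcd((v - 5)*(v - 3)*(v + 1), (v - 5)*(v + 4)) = v - 5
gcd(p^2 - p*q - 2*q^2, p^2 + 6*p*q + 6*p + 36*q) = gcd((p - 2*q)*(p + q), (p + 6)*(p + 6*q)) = 1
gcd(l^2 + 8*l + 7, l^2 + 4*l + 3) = l + 1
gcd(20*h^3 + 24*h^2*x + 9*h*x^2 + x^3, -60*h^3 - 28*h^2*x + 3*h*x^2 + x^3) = 2*h + x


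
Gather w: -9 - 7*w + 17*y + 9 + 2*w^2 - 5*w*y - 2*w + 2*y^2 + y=2*w^2 + w*(-5*y - 9) + 2*y^2 + 18*y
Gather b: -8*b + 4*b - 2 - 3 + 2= -4*b - 3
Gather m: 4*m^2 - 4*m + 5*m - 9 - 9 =4*m^2 + m - 18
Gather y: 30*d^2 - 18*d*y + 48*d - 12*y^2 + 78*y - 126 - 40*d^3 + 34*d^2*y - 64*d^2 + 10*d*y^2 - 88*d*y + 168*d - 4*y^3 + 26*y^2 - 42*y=-40*d^3 - 34*d^2 + 216*d - 4*y^3 + y^2*(10*d + 14) + y*(34*d^2 - 106*d + 36) - 126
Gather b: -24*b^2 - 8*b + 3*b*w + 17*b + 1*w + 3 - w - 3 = -24*b^2 + b*(3*w + 9)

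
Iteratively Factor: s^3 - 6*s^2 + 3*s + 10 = (s - 5)*(s^2 - s - 2) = (s - 5)*(s - 2)*(s + 1)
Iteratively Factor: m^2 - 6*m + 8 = (m - 4)*(m - 2)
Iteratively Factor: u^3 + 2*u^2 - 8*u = (u)*(u^2 + 2*u - 8) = u*(u + 4)*(u - 2)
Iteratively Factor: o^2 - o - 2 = (o - 2)*(o + 1)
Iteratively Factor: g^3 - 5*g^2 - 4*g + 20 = (g - 5)*(g^2 - 4) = (g - 5)*(g - 2)*(g + 2)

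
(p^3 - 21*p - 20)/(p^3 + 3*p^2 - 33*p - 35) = (p + 4)/(p + 7)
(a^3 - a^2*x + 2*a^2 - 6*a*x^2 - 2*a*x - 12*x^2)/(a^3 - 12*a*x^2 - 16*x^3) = (-a^2 + 3*a*x - 2*a + 6*x)/(-a^2 + 2*a*x + 8*x^2)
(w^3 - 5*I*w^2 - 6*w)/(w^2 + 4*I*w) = (w^2 - 5*I*w - 6)/(w + 4*I)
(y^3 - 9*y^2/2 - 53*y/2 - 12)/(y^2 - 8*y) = y + 7/2 + 3/(2*y)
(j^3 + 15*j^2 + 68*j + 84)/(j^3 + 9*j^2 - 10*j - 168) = (j + 2)/(j - 4)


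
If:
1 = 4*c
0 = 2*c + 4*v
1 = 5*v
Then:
No Solution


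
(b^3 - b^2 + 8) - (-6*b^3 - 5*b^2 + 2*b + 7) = 7*b^3 + 4*b^2 - 2*b + 1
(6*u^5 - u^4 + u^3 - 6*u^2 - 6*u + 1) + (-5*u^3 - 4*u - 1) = 6*u^5 - u^4 - 4*u^3 - 6*u^2 - 10*u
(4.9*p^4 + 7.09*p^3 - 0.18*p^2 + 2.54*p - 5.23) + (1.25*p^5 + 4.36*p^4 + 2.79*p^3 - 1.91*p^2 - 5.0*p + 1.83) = 1.25*p^5 + 9.26*p^4 + 9.88*p^3 - 2.09*p^2 - 2.46*p - 3.4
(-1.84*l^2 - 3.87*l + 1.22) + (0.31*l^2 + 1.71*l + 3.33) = -1.53*l^2 - 2.16*l + 4.55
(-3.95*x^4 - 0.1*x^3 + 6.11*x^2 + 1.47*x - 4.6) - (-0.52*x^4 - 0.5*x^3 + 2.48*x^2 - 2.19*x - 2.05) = -3.43*x^4 + 0.4*x^3 + 3.63*x^2 + 3.66*x - 2.55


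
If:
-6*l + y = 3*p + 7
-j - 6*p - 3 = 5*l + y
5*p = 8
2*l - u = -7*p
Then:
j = -11*y/6 - 83/30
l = y/6 - 59/30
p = 8/5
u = y/3 + 109/15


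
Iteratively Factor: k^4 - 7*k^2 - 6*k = (k + 1)*(k^3 - k^2 - 6*k) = k*(k + 1)*(k^2 - k - 6) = k*(k - 3)*(k + 1)*(k + 2)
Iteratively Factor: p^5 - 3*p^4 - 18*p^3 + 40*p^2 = (p + 4)*(p^4 - 7*p^3 + 10*p^2) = p*(p + 4)*(p^3 - 7*p^2 + 10*p) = p*(p - 5)*(p + 4)*(p^2 - 2*p) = p^2*(p - 5)*(p + 4)*(p - 2)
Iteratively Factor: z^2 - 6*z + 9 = (z - 3)*(z - 3)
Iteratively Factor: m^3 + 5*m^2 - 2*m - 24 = (m + 4)*(m^2 + m - 6) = (m + 3)*(m + 4)*(m - 2)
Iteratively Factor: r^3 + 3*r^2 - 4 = (r + 2)*(r^2 + r - 2) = (r - 1)*(r + 2)*(r + 2)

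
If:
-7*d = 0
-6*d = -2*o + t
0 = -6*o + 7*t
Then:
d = 0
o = 0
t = 0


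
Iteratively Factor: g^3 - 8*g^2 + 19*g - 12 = (g - 3)*(g^2 - 5*g + 4) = (g - 4)*(g - 3)*(g - 1)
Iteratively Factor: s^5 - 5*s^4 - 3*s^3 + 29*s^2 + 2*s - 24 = (s - 3)*(s^4 - 2*s^3 - 9*s^2 + 2*s + 8) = (s - 3)*(s + 2)*(s^3 - 4*s^2 - s + 4) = (s - 4)*(s - 3)*(s + 2)*(s^2 - 1) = (s - 4)*(s - 3)*(s + 1)*(s + 2)*(s - 1)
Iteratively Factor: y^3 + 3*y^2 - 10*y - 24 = (y + 2)*(y^2 + y - 12) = (y + 2)*(y + 4)*(y - 3)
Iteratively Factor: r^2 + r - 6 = (r + 3)*(r - 2)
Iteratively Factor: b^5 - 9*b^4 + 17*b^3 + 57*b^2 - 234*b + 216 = (b - 2)*(b^4 - 7*b^3 + 3*b^2 + 63*b - 108) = (b - 4)*(b - 2)*(b^3 - 3*b^2 - 9*b + 27) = (b - 4)*(b - 3)*(b - 2)*(b^2 - 9) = (b - 4)*(b - 3)*(b - 2)*(b + 3)*(b - 3)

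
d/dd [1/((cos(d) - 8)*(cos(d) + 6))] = 2*(cos(d) - 1)*sin(d)/((cos(d) - 8)^2*(cos(d) + 6)^2)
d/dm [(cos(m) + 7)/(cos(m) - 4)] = 11*sin(m)/(cos(m) - 4)^2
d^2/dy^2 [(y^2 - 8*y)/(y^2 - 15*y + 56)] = 14/(y^3 - 21*y^2 + 147*y - 343)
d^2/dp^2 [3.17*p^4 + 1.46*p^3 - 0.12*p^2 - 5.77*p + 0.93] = 38.04*p^2 + 8.76*p - 0.24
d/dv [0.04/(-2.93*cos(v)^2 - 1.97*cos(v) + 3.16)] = -(0.2344*cos(v) + 0.0788)*sin(v)/(2.93*cos(v)^2 + 1.97*cos(v) - 3.16)^2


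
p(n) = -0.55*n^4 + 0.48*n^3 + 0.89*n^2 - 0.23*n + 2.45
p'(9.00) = -1471.37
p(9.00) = -3186.16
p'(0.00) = -0.23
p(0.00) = 2.45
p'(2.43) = -18.97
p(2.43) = -5.14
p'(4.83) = -205.93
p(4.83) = -223.14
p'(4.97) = -225.89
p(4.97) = -253.36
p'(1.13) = 0.45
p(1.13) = 3.12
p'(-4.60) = 236.19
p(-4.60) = -270.64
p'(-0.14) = -0.44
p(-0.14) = 2.50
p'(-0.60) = -0.30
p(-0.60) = 2.73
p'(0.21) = 0.19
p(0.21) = 2.44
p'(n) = -2.2*n^3 + 1.44*n^2 + 1.78*n - 0.23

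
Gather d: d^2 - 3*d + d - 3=d^2 - 2*d - 3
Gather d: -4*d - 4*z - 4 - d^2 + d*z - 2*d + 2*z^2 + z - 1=-d^2 + d*(z - 6) + 2*z^2 - 3*z - 5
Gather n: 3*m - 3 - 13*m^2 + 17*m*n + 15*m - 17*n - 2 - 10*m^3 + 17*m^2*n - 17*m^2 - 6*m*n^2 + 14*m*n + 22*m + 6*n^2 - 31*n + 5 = -10*m^3 - 30*m^2 + 40*m + n^2*(6 - 6*m) + n*(17*m^2 + 31*m - 48)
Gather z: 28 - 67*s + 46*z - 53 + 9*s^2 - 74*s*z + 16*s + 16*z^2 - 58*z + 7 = 9*s^2 - 51*s + 16*z^2 + z*(-74*s - 12) - 18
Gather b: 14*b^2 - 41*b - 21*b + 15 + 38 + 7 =14*b^2 - 62*b + 60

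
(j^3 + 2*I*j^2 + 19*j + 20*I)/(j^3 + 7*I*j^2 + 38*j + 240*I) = (j^2 - 3*I*j + 4)/(j^2 + 2*I*j + 48)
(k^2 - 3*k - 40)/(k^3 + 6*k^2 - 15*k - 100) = (k - 8)/(k^2 + k - 20)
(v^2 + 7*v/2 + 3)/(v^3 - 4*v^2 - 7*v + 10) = (v + 3/2)/(v^2 - 6*v + 5)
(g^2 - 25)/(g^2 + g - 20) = (g - 5)/(g - 4)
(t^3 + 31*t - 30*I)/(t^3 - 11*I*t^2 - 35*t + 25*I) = (t + 6*I)/(t - 5*I)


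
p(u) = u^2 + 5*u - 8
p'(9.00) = 23.00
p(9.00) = 118.00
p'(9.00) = 23.00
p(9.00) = 118.00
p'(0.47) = 5.94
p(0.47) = -5.43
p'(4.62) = 14.24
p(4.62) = 36.44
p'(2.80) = 10.60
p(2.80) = 13.84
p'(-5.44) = -5.88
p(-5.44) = -5.61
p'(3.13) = 11.26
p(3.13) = 17.45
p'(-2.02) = 0.96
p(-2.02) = -14.02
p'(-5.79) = -6.58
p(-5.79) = -3.43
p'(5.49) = 15.98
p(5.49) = 49.59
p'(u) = 2*u + 5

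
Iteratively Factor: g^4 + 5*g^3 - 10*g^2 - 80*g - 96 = (g + 3)*(g^3 + 2*g^2 - 16*g - 32) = (g + 3)*(g + 4)*(g^2 - 2*g - 8) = (g - 4)*(g + 3)*(g + 4)*(g + 2)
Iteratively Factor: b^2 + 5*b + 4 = (b + 4)*(b + 1)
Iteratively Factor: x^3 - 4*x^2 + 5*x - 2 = (x - 1)*(x^2 - 3*x + 2) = (x - 1)^2*(x - 2)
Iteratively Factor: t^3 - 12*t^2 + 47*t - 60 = (t - 3)*(t^2 - 9*t + 20) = (t - 4)*(t - 3)*(t - 5)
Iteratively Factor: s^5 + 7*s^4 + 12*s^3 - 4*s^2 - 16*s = (s + 2)*(s^4 + 5*s^3 + 2*s^2 - 8*s) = (s + 2)^2*(s^3 + 3*s^2 - 4*s) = (s - 1)*(s + 2)^2*(s^2 + 4*s) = s*(s - 1)*(s + 2)^2*(s + 4)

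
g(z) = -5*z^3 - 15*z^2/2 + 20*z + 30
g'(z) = -15*z^2 - 15*z + 20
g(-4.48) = 239.45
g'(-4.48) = -213.86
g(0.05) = 30.98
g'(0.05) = 19.21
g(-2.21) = 3.14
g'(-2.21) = -20.11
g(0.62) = 38.33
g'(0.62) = 4.93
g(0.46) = 37.13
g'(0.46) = 9.93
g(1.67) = 19.20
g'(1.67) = -46.88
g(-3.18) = 51.34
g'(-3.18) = -83.99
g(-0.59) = 16.62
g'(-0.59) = 23.63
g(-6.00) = 720.00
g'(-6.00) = -430.00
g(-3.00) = 37.50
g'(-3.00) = -70.00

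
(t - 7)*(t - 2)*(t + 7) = t^3 - 2*t^2 - 49*t + 98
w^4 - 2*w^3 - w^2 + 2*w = w*(w - 2)*(w - 1)*(w + 1)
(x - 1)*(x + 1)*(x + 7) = x^3 + 7*x^2 - x - 7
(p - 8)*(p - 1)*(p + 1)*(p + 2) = p^4 - 6*p^3 - 17*p^2 + 6*p + 16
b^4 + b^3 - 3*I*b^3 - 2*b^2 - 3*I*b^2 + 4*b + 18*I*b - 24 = (b - 2)*(b + 3)*(b - 4*I)*(b + I)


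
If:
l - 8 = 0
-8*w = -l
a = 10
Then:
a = 10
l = 8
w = 1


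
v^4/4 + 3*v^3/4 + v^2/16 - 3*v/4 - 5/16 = (v/4 + 1/4)*(v - 1)*(v + 1/2)*(v + 5/2)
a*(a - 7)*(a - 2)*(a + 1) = a^4 - 8*a^3 + 5*a^2 + 14*a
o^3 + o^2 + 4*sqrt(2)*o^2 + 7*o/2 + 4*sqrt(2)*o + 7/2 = (o + 1)*(o + sqrt(2)/2)*(o + 7*sqrt(2)/2)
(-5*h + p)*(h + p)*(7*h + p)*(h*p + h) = -35*h^4*p - 35*h^4 - 33*h^3*p^2 - 33*h^3*p + 3*h^2*p^3 + 3*h^2*p^2 + h*p^4 + h*p^3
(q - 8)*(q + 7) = q^2 - q - 56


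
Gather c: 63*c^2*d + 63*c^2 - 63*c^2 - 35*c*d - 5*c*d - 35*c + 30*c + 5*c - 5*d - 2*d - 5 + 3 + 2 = 63*c^2*d - 40*c*d - 7*d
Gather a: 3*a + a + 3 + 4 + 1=4*a + 8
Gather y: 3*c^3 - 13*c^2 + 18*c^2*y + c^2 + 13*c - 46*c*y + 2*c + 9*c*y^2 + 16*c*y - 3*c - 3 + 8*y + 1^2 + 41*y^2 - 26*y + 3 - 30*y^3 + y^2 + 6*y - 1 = 3*c^3 - 12*c^2 + 12*c - 30*y^3 + y^2*(9*c + 42) + y*(18*c^2 - 30*c - 12)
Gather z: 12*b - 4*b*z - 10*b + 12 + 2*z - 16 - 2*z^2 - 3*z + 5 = 2*b - 2*z^2 + z*(-4*b - 1) + 1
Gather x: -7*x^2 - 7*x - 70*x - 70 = -7*x^2 - 77*x - 70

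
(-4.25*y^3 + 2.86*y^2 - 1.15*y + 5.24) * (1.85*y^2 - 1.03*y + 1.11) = -7.8625*y^5 + 9.6685*y^4 - 9.7908*y^3 + 14.0531*y^2 - 6.6737*y + 5.8164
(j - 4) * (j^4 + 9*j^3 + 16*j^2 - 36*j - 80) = j^5 + 5*j^4 - 20*j^3 - 100*j^2 + 64*j + 320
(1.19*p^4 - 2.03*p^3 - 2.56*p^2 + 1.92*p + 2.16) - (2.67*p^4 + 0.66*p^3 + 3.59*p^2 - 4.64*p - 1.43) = -1.48*p^4 - 2.69*p^3 - 6.15*p^2 + 6.56*p + 3.59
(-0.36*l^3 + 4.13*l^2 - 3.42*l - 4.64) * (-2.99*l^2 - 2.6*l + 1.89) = 1.0764*l^5 - 11.4127*l^4 - 1.1926*l^3 + 30.5713*l^2 + 5.6002*l - 8.7696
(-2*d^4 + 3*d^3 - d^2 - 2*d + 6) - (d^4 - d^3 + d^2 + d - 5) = -3*d^4 + 4*d^3 - 2*d^2 - 3*d + 11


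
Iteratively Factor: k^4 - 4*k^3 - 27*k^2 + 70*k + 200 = (k + 4)*(k^3 - 8*k^2 + 5*k + 50) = (k - 5)*(k + 4)*(k^2 - 3*k - 10) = (k - 5)*(k + 2)*(k + 4)*(k - 5)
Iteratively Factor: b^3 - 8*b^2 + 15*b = (b - 5)*(b^2 - 3*b) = (b - 5)*(b - 3)*(b)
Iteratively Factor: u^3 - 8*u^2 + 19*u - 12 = (u - 1)*(u^2 - 7*u + 12) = (u - 4)*(u - 1)*(u - 3)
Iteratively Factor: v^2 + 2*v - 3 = (v + 3)*(v - 1)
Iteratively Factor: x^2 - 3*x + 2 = (x - 1)*(x - 2)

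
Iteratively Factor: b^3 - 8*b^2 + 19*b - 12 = (b - 4)*(b^2 - 4*b + 3) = (b - 4)*(b - 1)*(b - 3)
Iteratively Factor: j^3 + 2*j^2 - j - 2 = (j + 2)*(j^2 - 1) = (j + 1)*(j + 2)*(j - 1)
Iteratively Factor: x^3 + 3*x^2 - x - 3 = (x + 1)*(x^2 + 2*x - 3) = (x + 1)*(x + 3)*(x - 1)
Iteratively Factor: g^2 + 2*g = (g)*(g + 2)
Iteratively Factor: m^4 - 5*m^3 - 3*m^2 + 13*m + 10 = (m + 1)*(m^3 - 6*m^2 + 3*m + 10) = (m - 5)*(m + 1)*(m^2 - m - 2) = (m - 5)*(m - 2)*(m + 1)*(m + 1)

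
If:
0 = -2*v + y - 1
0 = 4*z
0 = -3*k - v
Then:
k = 1/6 - y/6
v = y/2 - 1/2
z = 0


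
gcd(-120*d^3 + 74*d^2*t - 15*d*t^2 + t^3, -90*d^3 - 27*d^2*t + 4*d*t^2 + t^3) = -5*d + t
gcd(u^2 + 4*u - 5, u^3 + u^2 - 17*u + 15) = u^2 + 4*u - 5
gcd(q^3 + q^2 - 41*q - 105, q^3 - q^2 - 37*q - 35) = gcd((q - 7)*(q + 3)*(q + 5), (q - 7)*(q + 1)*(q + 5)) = q^2 - 2*q - 35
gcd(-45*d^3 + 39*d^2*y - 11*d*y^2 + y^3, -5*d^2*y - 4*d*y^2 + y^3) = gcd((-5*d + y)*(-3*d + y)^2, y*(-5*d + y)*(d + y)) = -5*d + y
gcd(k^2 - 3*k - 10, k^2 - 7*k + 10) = k - 5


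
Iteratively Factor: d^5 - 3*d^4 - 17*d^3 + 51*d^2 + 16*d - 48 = (d - 1)*(d^4 - 2*d^3 - 19*d^2 + 32*d + 48) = (d - 1)*(d + 4)*(d^3 - 6*d^2 + 5*d + 12) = (d - 1)*(d + 1)*(d + 4)*(d^2 - 7*d + 12) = (d - 3)*(d - 1)*(d + 1)*(d + 4)*(d - 4)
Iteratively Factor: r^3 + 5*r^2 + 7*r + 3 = (r + 1)*(r^2 + 4*r + 3) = (r + 1)*(r + 3)*(r + 1)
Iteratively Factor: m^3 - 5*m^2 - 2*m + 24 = (m + 2)*(m^2 - 7*m + 12) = (m - 3)*(m + 2)*(m - 4)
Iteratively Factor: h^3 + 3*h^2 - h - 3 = (h - 1)*(h^2 + 4*h + 3) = (h - 1)*(h + 3)*(h + 1)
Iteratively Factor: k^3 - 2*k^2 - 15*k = (k + 3)*(k^2 - 5*k) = (k - 5)*(k + 3)*(k)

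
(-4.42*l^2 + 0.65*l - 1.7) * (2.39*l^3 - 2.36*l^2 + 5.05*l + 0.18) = -10.5638*l^5 + 11.9847*l^4 - 27.918*l^3 + 6.4989*l^2 - 8.468*l - 0.306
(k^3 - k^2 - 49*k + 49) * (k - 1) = k^4 - 2*k^3 - 48*k^2 + 98*k - 49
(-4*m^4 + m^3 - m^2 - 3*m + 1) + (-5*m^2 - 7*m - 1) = -4*m^4 + m^3 - 6*m^2 - 10*m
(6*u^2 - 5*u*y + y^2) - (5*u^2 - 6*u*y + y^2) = u^2 + u*y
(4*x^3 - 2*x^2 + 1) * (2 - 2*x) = -8*x^4 + 12*x^3 - 4*x^2 - 2*x + 2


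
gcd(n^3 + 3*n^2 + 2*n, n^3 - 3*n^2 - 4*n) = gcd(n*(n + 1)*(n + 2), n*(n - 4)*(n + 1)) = n^2 + n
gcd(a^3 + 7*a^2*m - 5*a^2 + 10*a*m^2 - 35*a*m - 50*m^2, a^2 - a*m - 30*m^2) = a + 5*m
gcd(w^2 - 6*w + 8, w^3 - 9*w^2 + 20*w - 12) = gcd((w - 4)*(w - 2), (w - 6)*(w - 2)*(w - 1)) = w - 2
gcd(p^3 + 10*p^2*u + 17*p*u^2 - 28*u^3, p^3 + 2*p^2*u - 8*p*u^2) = p + 4*u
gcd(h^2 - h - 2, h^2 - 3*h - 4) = h + 1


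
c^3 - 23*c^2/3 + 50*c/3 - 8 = (c - 4)*(c - 3)*(c - 2/3)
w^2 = w^2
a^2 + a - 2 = (a - 1)*(a + 2)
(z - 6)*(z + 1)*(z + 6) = z^3 + z^2 - 36*z - 36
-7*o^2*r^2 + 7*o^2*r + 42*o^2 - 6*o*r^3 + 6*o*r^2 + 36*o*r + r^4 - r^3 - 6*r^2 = (-7*o + r)*(o + r)*(r - 3)*(r + 2)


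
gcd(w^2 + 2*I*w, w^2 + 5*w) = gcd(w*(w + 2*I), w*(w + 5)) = w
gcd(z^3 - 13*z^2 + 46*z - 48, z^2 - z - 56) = z - 8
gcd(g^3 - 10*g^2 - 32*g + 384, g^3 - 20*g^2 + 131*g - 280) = g - 8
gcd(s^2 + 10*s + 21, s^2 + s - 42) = s + 7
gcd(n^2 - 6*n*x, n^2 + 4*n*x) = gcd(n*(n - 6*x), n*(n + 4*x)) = n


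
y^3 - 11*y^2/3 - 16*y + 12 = (y - 6)*(y - 2/3)*(y + 3)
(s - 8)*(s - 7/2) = s^2 - 23*s/2 + 28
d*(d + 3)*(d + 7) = d^3 + 10*d^2 + 21*d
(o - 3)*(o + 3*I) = o^2 - 3*o + 3*I*o - 9*I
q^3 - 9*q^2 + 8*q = q*(q - 8)*(q - 1)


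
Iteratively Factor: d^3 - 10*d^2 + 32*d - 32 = (d - 2)*(d^2 - 8*d + 16) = (d - 4)*(d - 2)*(d - 4)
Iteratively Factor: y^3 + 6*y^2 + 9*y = (y)*(y^2 + 6*y + 9) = y*(y + 3)*(y + 3)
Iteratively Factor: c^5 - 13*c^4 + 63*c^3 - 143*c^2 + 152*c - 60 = (c - 5)*(c^4 - 8*c^3 + 23*c^2 - 28*c + 12) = (c - 5)*(c - 2)*(c^3 - 6*c^2 + 11*c - 6) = (c - 5)*(c - 2)*(c - 1)*(c^2 - 5*c + 6) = (c - 5)*(c - 2)^2*(c - 1)*(c - 3)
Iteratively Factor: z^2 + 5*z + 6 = (z + 2)*(z + 3)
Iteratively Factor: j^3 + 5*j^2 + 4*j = (j + 4)*(j^2 + j) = j*(j + 4)*(j + 1)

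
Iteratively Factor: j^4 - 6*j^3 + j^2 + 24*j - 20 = (j - 2)*(j^3 - 4*j^2 - 7*j + 10) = (j - 2)*(j + 2)*(j^2 - 6*j + 5) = (j - 2)*(j - 1)*(j + 2)*(j - 5)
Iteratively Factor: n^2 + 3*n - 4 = (n + 4)*(n - 1)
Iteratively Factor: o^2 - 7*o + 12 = (o - 3)*(o - 4)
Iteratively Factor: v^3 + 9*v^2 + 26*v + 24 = (v + 4)*(v^2 + 5*v + 6) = (v + 2)*(v + 4)*(v + 3)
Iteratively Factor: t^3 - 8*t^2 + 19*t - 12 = (t - 3)*(t^2 - 5*t + 4) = (t - 3)*(t - 1)*(t - 4)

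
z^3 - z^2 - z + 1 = (z - 1)^2*(z + 1)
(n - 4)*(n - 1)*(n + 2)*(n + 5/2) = n^4 - n^3/2 - 27*n^2/2 - 7*n + 20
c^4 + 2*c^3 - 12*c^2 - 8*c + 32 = (c - 2)^2*(c + 2)*(c + 4)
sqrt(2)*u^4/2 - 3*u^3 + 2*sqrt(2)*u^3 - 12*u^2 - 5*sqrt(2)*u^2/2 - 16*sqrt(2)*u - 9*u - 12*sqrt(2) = (u/2 + sqrt(2)/2)*(u + 3)*(u - 4*sqrt(2))*(sqrt(2)*u + sqrt(2))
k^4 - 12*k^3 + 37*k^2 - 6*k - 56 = (k - 7)*(k - 4)*(k - 2)*(k + 1)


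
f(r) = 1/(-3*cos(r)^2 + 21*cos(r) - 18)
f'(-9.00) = -0.00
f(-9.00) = -0.03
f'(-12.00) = 1.47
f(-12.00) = -0.41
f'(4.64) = -0.06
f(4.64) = -0.05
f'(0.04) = 4166.67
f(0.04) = -83.33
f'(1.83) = 0.04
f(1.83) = -0.04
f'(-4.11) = 0.02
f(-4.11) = -0.03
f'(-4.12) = 0.02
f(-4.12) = -0.03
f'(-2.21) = -0.02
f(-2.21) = -0.03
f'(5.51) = -0.57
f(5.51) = -0.22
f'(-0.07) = -777.45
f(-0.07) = -27.21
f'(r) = (-6*sin(r)*cos(r) + 21*sin(r))/(-3*cos(r)^2 + 21*cos(r) - 18)^2 = (7 - 2*cos(r))*sin(r)/(3*(cos(r)^2 - 7*cos(r) + 6)^2)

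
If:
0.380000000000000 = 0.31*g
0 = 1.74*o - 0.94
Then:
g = 1.23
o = 0.54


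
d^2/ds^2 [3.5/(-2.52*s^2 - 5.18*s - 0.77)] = (44.4528*s^2 + 91.3752*s - 3.5*(5.04*s + 5.18)*(10.08*s + 10.36) + 13.5828)/(2.52*s^2 + 5.18*s + 0.77)^3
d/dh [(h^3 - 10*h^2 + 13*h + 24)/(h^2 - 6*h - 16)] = (h^2 + 4*h - 1)/(h^2 + 4*h + 4)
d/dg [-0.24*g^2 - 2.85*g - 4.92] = -0.48*g - 2.85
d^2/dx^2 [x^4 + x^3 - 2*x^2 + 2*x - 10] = 12*x^2 + 6*x - 4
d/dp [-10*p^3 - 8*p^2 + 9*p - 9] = -30*p^2 - 16*p + 9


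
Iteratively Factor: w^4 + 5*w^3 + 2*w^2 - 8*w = (w)*(w^3 + 5*w^2 + 2*w - 8) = w*(w + 4)*(w^2 + w - 2) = w*(w - 1)*(w + 4)*(w + 2)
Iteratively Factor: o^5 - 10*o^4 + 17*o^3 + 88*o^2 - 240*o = (o)*(o^4 - 10*o^3 + 17*o^2 + 88*o - 240) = o*(o - 5)*(o^3 - 5*o^2 - 8*o + 48) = o*(o - 5)*(o + 3)*(o^2 - 8*o + 16) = o*(o - 5)*(o - 4)*(o + 3)*(o - 4)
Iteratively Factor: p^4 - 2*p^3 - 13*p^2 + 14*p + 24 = (p + 3)*(p^3 - 5*p^2 + 2*p + 8) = (p - 2)*(p + 3)*(p^2 - 3*p - 4) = (p - 4)*(p - 2)*(p + 3)*(p + 1)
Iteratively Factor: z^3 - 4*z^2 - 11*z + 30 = (z - 2)*(z^2 - 2*z - 15) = (z - 5)*(z - 2)*(z + 3)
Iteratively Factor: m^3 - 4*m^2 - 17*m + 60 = (m + 4)*(m^2 - 8*m + 15) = (m - 5)*(m + 4)*(m - 3)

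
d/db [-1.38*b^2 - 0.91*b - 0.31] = -2.76*b - 0.91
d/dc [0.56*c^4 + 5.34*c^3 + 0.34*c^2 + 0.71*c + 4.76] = 2.24*c^3 + 16.02*c^2 + 0.68*c + 0.71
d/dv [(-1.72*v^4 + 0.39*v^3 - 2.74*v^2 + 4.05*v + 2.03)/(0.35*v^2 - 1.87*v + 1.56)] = (-1.204*v^5 + 9.7857*v^4 - 12.1914*v^3 + 5.5315*v^2 - 9.9698*v + 10.1141)/(0.1225*v^4 - 1.309*v^3 + 4.5889*v^2 - 5.8344*v + 2.4336)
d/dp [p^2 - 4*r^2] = 2*p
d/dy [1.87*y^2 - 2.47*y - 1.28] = 3.74*y - 2.47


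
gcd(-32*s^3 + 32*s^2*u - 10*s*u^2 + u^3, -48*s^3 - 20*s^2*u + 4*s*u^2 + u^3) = 4*s - u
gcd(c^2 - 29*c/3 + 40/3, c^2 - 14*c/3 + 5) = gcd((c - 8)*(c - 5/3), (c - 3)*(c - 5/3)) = c - 5/3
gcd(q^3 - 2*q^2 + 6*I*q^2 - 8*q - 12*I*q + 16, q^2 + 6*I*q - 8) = q^2 + 6*I*q - 8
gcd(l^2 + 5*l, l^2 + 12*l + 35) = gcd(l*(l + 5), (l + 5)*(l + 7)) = l + 5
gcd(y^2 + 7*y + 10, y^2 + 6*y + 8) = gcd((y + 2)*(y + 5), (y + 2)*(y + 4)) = y + 2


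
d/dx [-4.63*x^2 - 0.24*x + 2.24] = -9.26*x - 0.24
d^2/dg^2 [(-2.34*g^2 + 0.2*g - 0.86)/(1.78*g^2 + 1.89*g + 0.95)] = (17.011816*g^3 + 7.392696*g^2 - 19.388472*g - 8.177392)/(5.639752*g^6 + 17.964828*g^5 + 28.104954*g^4 + 25.927209*g^3 + 14.999835*g^2 + 5.117175*g + 0.857375)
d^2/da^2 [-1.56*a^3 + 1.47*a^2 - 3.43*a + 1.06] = 2.94 - 9.36*a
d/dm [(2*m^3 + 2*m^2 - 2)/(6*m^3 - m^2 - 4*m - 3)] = 2*(-7*m^4 - 8*m^3 + 5*m^2 - 8*m - 4)/(36*m^6 - 12*m^5 - 47*m^4 - 28*m^3 + 22*m^2 + 24*m + 9)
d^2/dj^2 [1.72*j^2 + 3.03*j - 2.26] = 3.44000000000000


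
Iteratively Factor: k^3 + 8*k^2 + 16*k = (k)*(k^2 + 8*k + 16) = k*(k + 4)*(k + 4)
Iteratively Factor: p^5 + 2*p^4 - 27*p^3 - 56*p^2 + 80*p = (p + 4)*(p^4 - 2*p^3 - 19*p^2 + 20*p) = (p - 5)*(p + 4)*(p^3 + 3*p^2 - 4*p) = (p - 5)*(p - 1)*(p + 4)*(p^2 + 4*p) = (p - 5)*(p - 1)*(p + 4)^2*(p)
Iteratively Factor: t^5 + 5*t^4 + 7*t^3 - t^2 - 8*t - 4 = (t + 2)*(t^4 + 3*t^3 + t^2 - 3*t - 2) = (t + 1)*(t + 2)*(t^3 + 2*t^2 - t - 2) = (t + 1)*(t + 2)^2*(t^2 - 1) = (t + 1)^2*(t + 2)^2*(t - 1)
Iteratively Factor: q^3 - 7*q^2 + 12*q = (q)*(q^2 - 7*q + 12) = q*(q - 3)*(q - 4)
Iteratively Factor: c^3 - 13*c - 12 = (c + 1)*(c^2 - c - 12) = (c + 1)*(c + 3)*(c - 4)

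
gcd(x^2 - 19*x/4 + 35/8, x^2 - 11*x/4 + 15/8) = x - 5/4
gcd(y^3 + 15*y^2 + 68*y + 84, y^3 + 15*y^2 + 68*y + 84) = y^3 + 15*y^2 + 68*y + 84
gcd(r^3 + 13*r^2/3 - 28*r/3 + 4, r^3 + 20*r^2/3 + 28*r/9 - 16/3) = r^2 + 16*r/3 - 4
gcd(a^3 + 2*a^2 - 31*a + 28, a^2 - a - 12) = a - 4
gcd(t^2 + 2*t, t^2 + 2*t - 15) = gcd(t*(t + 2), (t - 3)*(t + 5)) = 1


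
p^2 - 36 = (p - 6)*(p + 6)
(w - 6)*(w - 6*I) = w^2 - 6*w - 6*I*w + 36*I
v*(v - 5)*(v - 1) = v^3 - 6*v^2 + 5*v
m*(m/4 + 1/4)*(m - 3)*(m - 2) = m^4/4 - m^3 + m^2/4 + 3*m/2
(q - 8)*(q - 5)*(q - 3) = q^3 - 16*q^2 + 79*q - 120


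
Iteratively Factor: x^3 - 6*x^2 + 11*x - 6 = (x - 1)*(x^2 - 5*x + 6) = (x - 2)*(x - 1)*(x - 3)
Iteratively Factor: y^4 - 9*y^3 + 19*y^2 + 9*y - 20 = (y - 1)*(y^3 - 8*y^2 + 11*y + 20) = (y - 1)*(y + 1)*(y^2 - 9*y + 20) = (y - 5)*(y - 1)*(y + 1)*(y - 4)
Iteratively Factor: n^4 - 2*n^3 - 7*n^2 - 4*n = (n + 1)*(n^3 - 3*n^2 - 4*n) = (n - 4)*(n + 1)*(n^2 + n) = (n - 4)*(n + 1)^2*(n)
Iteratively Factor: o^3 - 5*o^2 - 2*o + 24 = (o - 4)*(o^2 - o - 6) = (o - 4)*(o - 3)*(o + 2)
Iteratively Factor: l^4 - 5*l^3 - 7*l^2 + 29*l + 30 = (l + 1)*(l^3 - 6*l^2 - l + 30) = (l + 1)*(l + 2)*(l^2 - 8*l + 15) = (l - 3)*(l + 1)*(l + 2)*(l - 5)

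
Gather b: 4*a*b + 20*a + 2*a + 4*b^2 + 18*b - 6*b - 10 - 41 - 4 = 22*a + 4*b^2 + b*(4*a + 12) - 55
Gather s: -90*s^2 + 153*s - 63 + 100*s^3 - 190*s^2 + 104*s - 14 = 100*s^3 - 280*s^2 + 257*s - 77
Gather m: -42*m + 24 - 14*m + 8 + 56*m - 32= 0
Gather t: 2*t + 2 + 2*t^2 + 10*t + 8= 2*t^2 + 12*t + 10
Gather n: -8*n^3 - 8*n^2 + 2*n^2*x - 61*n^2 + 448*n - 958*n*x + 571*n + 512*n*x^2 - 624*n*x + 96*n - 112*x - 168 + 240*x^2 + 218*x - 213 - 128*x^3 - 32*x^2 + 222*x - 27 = -8*n^3 + n^2*(2*x - 69) + n*(512*x^2 - 1582*x + 1115) - 128*x^3 + 208*x^2 + 328*x - 408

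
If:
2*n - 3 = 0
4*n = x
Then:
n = 3/2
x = 6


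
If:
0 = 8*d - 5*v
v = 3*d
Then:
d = 0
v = 0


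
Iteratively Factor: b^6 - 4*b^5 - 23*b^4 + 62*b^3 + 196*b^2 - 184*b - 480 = (b - 5)*(b^5 + b^4 - 18*b^3 - 28*b^2 + 56*b + 96) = (b - 5)*(b - 4)*(b^4 + 5*b^3 + 2*b^2 - 20*b - 24) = (b - 5)*(b - 4)*(b + 2)*(b^3 + 3*b^2 - 4*b - 12) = (b - 5)*(b - 4)*(b + 2)*(b + 3)*(b^2 - 4) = (b - 5)*(b - 4)*(b - 2)*(b + 2)*(b + 3)*(b + 2)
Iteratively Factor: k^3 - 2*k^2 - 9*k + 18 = (k - 3)*(k^2 + k - 6) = (k - 3)*(k - 2)*(k + 3)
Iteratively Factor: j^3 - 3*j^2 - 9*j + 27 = (j - 3)*(j^2 - 9) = (j - 3)^2*(j + 3)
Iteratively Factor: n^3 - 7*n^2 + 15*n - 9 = (n - 3)*(n^2 - 4*n + 3) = (n - 3)*(n - 1)*(n - 3)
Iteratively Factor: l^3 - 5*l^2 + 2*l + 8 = (l - 4)*(l^2 - l - 2) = (l - 4)*(l + 1)*(l - 2)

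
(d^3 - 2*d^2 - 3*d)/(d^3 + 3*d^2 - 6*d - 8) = d*(d - 3)/(d^2 + 2*d - 8)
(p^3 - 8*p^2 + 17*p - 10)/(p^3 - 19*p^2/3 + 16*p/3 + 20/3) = 3*(p - 1)/(3*p + 2)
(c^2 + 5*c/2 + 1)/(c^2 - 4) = (c + 1/2)/(c - 2)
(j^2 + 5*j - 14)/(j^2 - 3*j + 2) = (j + 7)/(j - 1)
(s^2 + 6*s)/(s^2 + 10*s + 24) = s/(s + 4)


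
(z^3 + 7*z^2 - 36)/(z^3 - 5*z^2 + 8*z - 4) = (z^2 + 9*z + 18)/(z^2 - 3*z + 2)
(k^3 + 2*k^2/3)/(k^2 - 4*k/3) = k*(3*k + 2)/(3*k - 4)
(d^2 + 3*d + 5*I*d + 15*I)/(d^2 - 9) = (d + 5*I)/(d - 3)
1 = 1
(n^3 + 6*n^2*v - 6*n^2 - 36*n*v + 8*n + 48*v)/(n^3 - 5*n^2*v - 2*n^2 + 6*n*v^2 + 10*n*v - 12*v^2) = (n^2 + 6*n*v - 4*n - 24*v)/(n^2 - 5*n*v + 6*v^2)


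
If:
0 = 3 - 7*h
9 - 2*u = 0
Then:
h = 3/7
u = 9/2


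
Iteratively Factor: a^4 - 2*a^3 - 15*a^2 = (a - 5)*(a^3 + 3*a^2) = a*(a - 5)*(a^2 + 3*a) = a*(a - 5)*(a + 3)*(a)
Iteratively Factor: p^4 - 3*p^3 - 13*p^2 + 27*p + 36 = (p + 3)*(p^3 - 6*p^2 + 5*p + 12) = (p + 1)*(p + 3)*(p^2 - 7*p + 12) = (p - 4)*(p + 1)*(p + 3)*(p - 3)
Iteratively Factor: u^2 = (u)*(u)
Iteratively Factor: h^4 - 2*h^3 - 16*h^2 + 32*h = (h)*(h^3 - 2*h^2 - 16*h + 32) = h*(h - 4)*(h^2 + 2*h - 8) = h*(h - 4)*(h - 2)*(h + 4)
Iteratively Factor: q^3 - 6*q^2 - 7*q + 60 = (q + 3)*(q^2 - 9*q + 20) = (q - 5)*(q + 3)*(q - 4)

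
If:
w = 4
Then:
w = 4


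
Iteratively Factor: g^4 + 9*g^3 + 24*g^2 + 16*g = (g)*(g^3 + 9*g^2 + 24*g + 16) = g*(g + 1)*(g^2 + 8*g + 16) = g*(g + 1)*(g + 4)*(g + 4)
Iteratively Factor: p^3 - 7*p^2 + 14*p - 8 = (p - 1)*(p^2 - 6*p + 8) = (p - 4)*(p - 1)*(p - 2)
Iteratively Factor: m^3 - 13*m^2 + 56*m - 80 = (m - 4)*(m^2 - 9*m + 20) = (m - 4)^2*(m - 5)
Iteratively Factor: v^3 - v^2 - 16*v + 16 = (v + 4)*(v^2 - 5*v + 4) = (v - 4)*(v + 4)*(v - 1)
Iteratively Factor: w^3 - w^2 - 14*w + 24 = (w - 3)*(w^2 + 2*w - 8) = (w - 3)*(w + 4)*(w - 2)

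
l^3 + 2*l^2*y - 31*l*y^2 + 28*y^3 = (l - 4*y)*(l - y)*(l + 7*y)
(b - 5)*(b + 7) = b^2 + 2*b - 35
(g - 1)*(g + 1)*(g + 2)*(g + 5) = g^4 + 7*g^3 + 9*g^2 - 7*g - 10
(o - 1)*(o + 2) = o^2 + o - 2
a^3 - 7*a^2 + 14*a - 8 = (a - 4)*(a - 2)*(a - 1)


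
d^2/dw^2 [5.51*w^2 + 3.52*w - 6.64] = 11.0200000000000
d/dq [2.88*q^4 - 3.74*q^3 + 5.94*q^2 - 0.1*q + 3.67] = 11.52*q^3 - 11.22*q^2 + 11.88*q - 0.1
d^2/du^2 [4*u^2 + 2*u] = 8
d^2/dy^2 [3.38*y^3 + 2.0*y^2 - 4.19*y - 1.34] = 20.28*y + 4.0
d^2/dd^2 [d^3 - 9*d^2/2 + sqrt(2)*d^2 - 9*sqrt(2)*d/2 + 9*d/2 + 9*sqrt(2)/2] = 6*d - 9 + 2*sqrt(2)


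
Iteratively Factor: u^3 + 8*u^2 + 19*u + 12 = (u + 3)*(u^2 + 5*u + 4) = (u + 1)*(u + 3)*(u + 4)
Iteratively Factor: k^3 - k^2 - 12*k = (k + 3)*(k^2 - 4*k) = (k - 4)*(k + 3)*(k)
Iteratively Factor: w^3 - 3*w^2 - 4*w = (w - 4)*(w^2 + w) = (w - 4)*(w + 1)*(w)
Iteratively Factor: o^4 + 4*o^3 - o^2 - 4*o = (o + 1)*(o^3 + 3*o^2 - 4*o) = (o + 1)*(o + 4)*(o^2 - o) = (o - 1)*(o + 1)*(o + 4)*(o)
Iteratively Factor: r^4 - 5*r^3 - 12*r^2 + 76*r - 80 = (r + 4)*(r^3 - 9*r^2 + 24*r - 20) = (r - 5)*(r + 4)*(r^2 - 4*r + 4) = (r - 5)*(r - 2)*(r + 4)*(r - 2)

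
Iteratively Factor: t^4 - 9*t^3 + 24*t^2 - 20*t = (t - 2)*(t^3 - 7*t^2 + 10*t) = (t - 5)*(t - 2)*(t^2 - 2*t) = t*(t - 5)*(t - 2)*(t - 2)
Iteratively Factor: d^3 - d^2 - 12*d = (d + 3)*(d^2 - 4*d) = (d - 4)*(d + 3)*(d)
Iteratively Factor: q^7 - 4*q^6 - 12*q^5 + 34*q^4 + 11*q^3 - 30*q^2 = (q - 1)*(q^6 - 3*q^5 - 15*q^4 + 19*q^3 + 30*q^2) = q*(q - 1)*(q^5 - 3*q^4 - 15*q^3 + 19*q^2 + 30*q) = q*(q - 1)*(q + 1)*(q^4 - 4*q^3 - 11*q^2 + 30*q) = q^2*(q - 1)*(q + 1)*(q^3 - 4*q^2 - 11*q + 30) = q^2*(q - 5)*(q - 1)*(q + 1)*(q^2 + q - 6) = q^2*(q - 5)*(q - 2)*(q - 1)*(q + 1)*(q + 3)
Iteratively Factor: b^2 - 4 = (b - 2)*(b + 2)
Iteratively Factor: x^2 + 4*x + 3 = (x + 3)*(x + 1)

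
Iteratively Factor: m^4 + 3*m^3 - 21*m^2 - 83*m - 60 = (m + 1)*(m^3 + 2*m^2 - 23*m - 60) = (m + 1)*(m + 4)*(m^2 - 2*m - 15) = (m - 5)*(m + 1)*(m + 4)*(m + 3)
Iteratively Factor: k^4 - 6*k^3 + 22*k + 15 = (k - 3)*(k^3 - 3*k^2 - 9*k - 5) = (k - 3)*(k + 1)*(k^2 - 4*k - 5) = (k - 3)*(k + 1)^2*(k - 5)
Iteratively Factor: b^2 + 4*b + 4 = (b + 2)*(b + 2)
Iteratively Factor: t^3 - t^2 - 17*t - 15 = (t + 3)*(t^2 - 4*t - 5) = (t - 5)*(t + 3)*(t + 1)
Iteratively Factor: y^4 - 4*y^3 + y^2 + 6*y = (y - 3)*(y^3 - y^2 - 2*y) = (y - 3)*(y - 2)*(y^2 + y) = (y - 3)*(y - 2)*(y + 1)*(y)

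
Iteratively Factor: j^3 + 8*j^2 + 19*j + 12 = (j + 3)*(j^2 + 5*j + 4) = (j + 3)*(j + 4)*(j + 1)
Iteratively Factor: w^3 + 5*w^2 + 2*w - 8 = (w + 4)*(w^2 + w - 2) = (w - 1)*(w + 4)*(w + 2)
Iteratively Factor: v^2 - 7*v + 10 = (v - 2)*(v - 5)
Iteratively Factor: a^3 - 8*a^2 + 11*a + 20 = (a - 4)*(a^2 - 4*a - 5) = (a - 4)*(a + 1)*(a - 5)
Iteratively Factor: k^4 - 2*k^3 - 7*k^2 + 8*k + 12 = (k - 2)*(k^3 - 7*k - 6) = (k - 2)*(k + 1)*(k^2 - k - 6) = (k - 2)*(k + 1)*(k + 2)*(k - 3)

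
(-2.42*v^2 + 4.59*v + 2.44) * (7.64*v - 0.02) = -18.4888*v^3 + 35.116*v^2 + 18.5498*v - 0.0488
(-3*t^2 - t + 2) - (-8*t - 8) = -3*t^2 + 7*t + 10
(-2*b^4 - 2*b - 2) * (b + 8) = -2*b^5 - 16*b^4 - 2*b^2 - 18*b - 16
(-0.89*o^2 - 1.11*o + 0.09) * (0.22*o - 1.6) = -0.1958*o^3 + 1.1798*o^2 + 1.7958*o - 0.144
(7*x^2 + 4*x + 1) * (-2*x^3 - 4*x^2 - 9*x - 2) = -14*x^5 - 36*x^4 - 81*x^3 - 54*x^2 - 17*x - 2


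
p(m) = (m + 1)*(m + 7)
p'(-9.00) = -10.00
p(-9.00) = 16.00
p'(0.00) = 8.00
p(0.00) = 7.00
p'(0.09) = 8.18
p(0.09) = 7.73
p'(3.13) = 14.26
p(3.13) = 41.84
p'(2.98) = 13.96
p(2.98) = 39.72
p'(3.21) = 14.42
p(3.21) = 42.98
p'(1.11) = 10.22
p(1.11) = 17.11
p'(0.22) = 8.44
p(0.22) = 8.81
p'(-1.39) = 5.22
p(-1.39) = -2.19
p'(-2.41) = 3.18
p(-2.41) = -6.47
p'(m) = 2*m + 8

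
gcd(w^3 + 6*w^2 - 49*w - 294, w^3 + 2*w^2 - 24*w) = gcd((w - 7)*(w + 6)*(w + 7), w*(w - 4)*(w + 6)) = w + 6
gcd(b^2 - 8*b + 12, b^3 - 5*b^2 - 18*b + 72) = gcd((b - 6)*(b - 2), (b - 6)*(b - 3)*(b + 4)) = b - 6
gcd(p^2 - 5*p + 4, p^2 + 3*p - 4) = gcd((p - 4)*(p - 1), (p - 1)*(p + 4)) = p - 1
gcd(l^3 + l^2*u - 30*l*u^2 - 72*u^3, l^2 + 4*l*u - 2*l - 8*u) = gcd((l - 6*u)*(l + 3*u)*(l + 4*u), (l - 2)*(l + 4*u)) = l + 4*u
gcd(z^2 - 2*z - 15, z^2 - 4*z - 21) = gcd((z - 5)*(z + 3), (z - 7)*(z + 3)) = z + 3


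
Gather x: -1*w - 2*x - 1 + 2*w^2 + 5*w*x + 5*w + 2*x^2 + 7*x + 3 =2*w^2 + 4*w + 2*x^2 + x*(5*w + 5) + 2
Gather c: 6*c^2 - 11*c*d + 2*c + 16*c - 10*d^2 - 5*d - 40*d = 6*c^2 + c*(18 - 11*d) - 10*d^2 - 45*d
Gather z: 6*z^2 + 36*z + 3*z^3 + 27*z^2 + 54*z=3*z^3 + 33*z^2 + 90*z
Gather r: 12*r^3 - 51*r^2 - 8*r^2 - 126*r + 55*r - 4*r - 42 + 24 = 12*r^3 - 59*r^2 - 75*r - 18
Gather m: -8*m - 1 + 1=-8*m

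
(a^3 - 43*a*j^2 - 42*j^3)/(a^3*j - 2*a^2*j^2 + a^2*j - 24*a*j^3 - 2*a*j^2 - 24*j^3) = (-a^3 + 43*a*j^2 + 42*j^3)/(j*(-a^3 + 2*a^2*j - a^2 + 24*a*j^2 + 2*a*j + 24*j^2))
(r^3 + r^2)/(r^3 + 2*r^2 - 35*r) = r*(r + 1)/(r^2 + 2*r - 35)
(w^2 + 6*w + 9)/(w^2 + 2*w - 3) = (w + 3)/(w - 1)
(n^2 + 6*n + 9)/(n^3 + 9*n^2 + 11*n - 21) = (n + 3)/(n^2 + 6*n - 7)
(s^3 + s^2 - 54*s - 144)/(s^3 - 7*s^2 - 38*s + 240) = (s + 3)/(s - 5)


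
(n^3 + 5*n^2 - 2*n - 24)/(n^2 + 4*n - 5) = (n^3 + 5*n^2 - 2*n - 24)/(n^2 + 4*n - 5)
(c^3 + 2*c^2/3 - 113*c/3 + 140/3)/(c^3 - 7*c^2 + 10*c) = (3*c^2 + 17*c - 28)/(3*c*(c - 2))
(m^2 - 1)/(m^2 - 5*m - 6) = (m - 1)/(m - 6)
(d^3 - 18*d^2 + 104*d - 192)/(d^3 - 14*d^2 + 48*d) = (d - 4)/d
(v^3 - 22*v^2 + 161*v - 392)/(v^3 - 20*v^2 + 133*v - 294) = (v - 8)/(v - 6)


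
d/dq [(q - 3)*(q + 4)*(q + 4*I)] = 3*q^2 + q*(2 + 8*I) - 12 + 4*I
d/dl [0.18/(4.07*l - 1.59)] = -0.7326/(4.07*l - 1.59)^2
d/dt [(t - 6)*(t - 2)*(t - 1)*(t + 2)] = 4*t^3 - 21*t^2 + 4*t + 28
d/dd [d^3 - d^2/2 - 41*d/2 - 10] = 3*d^2 - d - 41/2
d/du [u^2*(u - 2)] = u*(3*u - 4)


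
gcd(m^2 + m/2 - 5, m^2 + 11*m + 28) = 1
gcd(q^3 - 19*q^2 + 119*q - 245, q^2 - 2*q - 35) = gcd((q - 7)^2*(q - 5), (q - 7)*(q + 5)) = q - 7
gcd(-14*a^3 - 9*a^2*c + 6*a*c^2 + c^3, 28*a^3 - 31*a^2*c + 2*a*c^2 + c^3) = 7*a + c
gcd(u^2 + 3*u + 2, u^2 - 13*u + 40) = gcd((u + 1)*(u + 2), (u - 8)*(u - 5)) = 1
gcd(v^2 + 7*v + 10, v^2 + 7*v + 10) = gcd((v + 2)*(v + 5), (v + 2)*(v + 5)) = v^2 + 7*v + 10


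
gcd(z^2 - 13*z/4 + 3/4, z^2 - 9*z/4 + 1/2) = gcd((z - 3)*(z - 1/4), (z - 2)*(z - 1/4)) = z - 1/4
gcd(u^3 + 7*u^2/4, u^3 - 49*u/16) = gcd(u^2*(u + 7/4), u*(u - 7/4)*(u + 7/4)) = u^2 + 7*u/4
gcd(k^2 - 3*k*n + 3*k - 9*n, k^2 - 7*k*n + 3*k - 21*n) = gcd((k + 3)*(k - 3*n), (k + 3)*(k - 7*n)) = k + 3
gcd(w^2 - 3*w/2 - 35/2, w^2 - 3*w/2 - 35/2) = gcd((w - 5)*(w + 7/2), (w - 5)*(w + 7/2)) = w^2 - 3*w/2 - 35/2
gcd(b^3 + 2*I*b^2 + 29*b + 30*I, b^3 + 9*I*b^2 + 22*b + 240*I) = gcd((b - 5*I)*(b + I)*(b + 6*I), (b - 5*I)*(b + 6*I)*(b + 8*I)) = b^2 + I*b + 30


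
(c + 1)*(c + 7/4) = c^2 + 11*c/4 + 7/4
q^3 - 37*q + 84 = (q - 4)*(q - 3)*(q + 7)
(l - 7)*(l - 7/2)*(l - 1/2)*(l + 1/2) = l^4 - 21*l^3/2 + 97*l^2/4 + 21*l/8 - 49/8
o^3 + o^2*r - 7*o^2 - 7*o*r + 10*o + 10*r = (o - 5)*(o - 2)*(o + r)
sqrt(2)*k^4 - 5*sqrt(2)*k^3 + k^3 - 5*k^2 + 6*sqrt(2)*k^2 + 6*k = k*(k - 3)*(k - 2)*(sqrt(2)*k + 1)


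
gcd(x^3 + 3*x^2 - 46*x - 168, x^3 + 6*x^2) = x + 6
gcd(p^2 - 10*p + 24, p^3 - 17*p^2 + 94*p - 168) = p^2 - 10*p + 24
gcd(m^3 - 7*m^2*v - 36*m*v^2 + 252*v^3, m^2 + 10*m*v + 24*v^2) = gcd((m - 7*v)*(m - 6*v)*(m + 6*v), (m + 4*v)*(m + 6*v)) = m + 6*v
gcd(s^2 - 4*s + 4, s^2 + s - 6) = s - 2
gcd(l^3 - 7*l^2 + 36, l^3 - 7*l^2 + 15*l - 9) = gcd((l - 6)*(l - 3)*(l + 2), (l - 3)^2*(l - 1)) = l - 3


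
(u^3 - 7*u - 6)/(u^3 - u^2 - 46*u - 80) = (u^2 - 2*u - 3)/(u^2 - 3*u - 40)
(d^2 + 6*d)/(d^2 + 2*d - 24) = d/(d - 4)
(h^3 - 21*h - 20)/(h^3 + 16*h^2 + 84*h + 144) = (h^2 - 4*h - 5)/(h^2 + 12*h + 36)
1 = 1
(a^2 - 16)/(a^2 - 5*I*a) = (a^2 - 16)/(a*(a - 5*I))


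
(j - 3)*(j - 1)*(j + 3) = j^3 - j^2 - 9*j + 9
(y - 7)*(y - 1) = y^2 - 8*y + 7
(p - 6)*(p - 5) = p^2 - 11*p + 30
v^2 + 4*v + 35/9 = (v + 5/3)*(v + 7/3)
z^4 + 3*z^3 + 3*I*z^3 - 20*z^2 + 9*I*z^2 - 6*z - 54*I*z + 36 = (z - 3)*(z + 6)*(z + I)*(z + 2*I)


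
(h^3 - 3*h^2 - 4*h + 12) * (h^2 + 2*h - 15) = h^5 - h^4 - 25*h^3 + 49*h^2 + 84*h - 180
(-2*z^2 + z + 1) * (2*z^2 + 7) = -4*z^4 + 2*z^3 - 12*z^2 + 7*z + 7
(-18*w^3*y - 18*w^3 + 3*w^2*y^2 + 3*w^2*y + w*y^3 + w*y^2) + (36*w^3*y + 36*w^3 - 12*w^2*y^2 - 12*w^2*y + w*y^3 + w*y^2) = 18*w^3*y + 18*w^3 - 9*w^2*y^2 - 9*w^2*y + 2*w*y^3 + 2*w*y^2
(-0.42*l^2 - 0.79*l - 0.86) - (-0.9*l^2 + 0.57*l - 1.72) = 0.48*l^2 - 1.36*l + 0.86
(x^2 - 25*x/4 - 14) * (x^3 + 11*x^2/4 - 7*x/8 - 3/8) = x^5 - 7*x^4/2 - 513*x^3/16 - 1069*x^2/32 + 467*x/32 + 21/4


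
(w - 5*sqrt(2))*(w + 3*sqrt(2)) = w^2 - 2*sqrt(2)*w - 30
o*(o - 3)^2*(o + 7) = o^4 + o^3 - 33*o^2 + 63*o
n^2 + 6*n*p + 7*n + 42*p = (n + 7)*(n + 6*p)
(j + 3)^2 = j^2 + 6*j + 9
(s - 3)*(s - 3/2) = s^2 - 9*s/2 + 9/2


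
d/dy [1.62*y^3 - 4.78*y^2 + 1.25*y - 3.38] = 4.86*y^2 - 9.56*y + 1.25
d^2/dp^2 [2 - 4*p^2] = -8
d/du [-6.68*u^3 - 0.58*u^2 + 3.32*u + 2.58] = -20.04*u^2 - 1.16*u + 3.32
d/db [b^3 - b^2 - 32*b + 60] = 3*b^2 - 2*b - 32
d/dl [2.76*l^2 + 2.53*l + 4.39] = 5.52*l + 2.53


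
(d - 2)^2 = d^2 - 4*d + 4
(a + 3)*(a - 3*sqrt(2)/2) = a^2 - 3*sqrt(2)*a/2 + 3*a - 9*sqrt(2)/2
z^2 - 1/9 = (z - 1/3)*(z + 1/3)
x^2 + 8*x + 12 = (x + 2)*(x + 6)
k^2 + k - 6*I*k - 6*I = (k + 1)*(k - 6*I)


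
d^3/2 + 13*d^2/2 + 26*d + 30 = (d/2 + 1)*(d + 5)*(d + 6)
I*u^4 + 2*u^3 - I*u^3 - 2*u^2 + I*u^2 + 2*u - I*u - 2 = (u - 2*I)*(u - I)*(u + I)*(I*u - I)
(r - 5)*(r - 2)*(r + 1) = r^3 - 6*r^2 + 3*r + 10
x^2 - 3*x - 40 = (x - 8)*(x + 5)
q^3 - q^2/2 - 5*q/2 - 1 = (q - 2)*(q + 1/2)*(q + 1)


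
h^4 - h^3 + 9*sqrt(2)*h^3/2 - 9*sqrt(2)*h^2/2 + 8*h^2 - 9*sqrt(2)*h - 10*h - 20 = (h - 2)*(h + 1)*(h + 2*sqrt(2))*(h + 5*sqrt(2)/2)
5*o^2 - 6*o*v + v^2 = (-5*o + v)*(-o + v)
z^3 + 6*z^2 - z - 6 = (z - 1)*(z + 1)*(z + 6)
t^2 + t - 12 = (t - 3)*(t + 4)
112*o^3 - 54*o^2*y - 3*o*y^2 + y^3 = (-8*o + y)*(-2*o + y)*(7*o + y)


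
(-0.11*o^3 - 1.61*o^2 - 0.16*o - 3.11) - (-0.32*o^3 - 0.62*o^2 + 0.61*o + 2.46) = 0.21*o^3 - 0.99*o^2 - 0.77*o - 5.57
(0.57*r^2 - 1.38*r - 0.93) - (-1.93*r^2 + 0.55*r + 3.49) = 2.5*r^2 - 1.93*r - 4.42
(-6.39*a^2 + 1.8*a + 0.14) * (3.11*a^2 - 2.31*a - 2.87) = -19.8729*a^4 + 20.3589*a^3 + 14.6167*a^2 - 5.4894*a - 0.4018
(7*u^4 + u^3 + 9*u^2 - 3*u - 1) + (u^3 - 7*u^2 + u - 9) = 7*u^4 + 2*u^3 + 2*u^2 - 2*u - 10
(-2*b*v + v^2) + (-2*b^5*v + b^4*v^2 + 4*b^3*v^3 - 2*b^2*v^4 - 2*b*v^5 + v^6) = -2*b^5*v + b^4*v^2 + 4*b^3*v^3 - 2*b^2*v^4 - 2*b*v^5 - 2*b*v + v^6 + v^2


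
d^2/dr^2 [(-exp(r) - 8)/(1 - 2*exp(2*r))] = (4*exp(4*r) + 128*exp(3*r) + 12*exp(2*r) + 64*exp(r) + 1)*exp(r)/(8*exp(6*r) - 12*exp(4*r) + 6*exp(2*r) - 1)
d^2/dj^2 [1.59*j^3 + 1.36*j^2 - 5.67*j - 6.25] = 9.54*j + 2.72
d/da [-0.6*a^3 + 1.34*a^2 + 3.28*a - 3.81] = -1.8*a^2 + 2.68*a + 3.28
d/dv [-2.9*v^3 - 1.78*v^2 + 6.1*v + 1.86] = -8.7*v^2 - 3.56*v + 6.1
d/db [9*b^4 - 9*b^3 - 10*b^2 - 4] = b*(36*b^2 - 27*b - 20)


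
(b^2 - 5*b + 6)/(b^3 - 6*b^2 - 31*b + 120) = (b - 2)/(b^2 - 3*b - 40)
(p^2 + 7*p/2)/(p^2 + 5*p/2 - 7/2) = p/(p - 1)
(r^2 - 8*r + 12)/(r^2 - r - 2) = (r - 6)/(r + 1)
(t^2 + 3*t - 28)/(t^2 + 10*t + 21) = (t - 4)/(t + 3)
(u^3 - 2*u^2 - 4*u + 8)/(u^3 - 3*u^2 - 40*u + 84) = (u^2 - 4)/(u^2 - u - 42)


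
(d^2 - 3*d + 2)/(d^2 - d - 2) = (d - 1)/(d + 1)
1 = 1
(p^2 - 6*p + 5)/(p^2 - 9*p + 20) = (p - 1)/(p - 4)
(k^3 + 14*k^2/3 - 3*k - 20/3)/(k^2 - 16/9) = 3*(k^2 + 6*k + 5)/(3*k + 4)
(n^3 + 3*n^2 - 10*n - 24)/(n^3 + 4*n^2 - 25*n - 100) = (n^2 - n - 6)/(n^2 - 25)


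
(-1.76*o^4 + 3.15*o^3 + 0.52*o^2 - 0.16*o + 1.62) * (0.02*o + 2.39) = -0.0352*o^5 - 4.1434*o^4 + 7.5389*o^3 + 1.2396*o^2 - 0.35*o + 3.8718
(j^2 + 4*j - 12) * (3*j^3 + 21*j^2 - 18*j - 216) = 3*j^5 + 33*j^4 + 30*j^3 - 540*j^2 - 648*j + 2592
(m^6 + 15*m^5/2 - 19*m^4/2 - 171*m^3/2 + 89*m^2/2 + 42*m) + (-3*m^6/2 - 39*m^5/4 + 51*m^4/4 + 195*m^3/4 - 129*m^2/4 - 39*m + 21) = -m^6/2 - 9*m^5/4 + 13*m^4/4 - 147*m^3/4 + 49*m^2/4 + 3*m + 21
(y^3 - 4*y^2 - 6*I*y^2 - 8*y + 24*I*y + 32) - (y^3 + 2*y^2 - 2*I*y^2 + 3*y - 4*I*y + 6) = -6*y^2 - 4*I*y^2 - 11*y + 28*I*y + 26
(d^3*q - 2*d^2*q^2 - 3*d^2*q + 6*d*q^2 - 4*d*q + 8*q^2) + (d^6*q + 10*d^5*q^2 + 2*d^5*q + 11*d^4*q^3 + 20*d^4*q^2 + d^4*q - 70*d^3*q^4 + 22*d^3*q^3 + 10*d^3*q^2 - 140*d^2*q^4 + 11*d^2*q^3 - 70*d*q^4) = d^6*q + 10*d^5*q^2 + 2*d^5*q + 11*d^4*q^3 + 20*d^4*q^2 + d^4*q - 70*d^3*q^4 + 22*d^3*q^3 + 10*d^3*q^2 + d^3*q - 140*d^2*q^4 + 11*d^2*q^3 - 2*d^2*q^2 - 3*d^2*q - 70*d*q^4 + 6*d*q^2 - 4*d*q + 8*q^2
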